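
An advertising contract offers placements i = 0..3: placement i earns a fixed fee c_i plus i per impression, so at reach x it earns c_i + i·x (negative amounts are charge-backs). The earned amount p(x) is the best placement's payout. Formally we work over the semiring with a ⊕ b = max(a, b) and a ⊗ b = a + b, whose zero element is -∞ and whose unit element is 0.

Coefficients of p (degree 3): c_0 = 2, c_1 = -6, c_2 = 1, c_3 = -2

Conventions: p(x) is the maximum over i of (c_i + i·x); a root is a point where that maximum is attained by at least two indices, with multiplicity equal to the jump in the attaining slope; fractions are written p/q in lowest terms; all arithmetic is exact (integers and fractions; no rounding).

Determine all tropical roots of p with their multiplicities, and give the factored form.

hull edge (i=0, c=2) to (i=2, c=1): slope -1/2, span 2
hull edge (i=2, c=1) to (i=3, c=-2): slope -3, span 1
Factored form: p(x) = -2 ⊗ (x ⊕ 1/2) ⊗ (x ⊕ 1/2) ⊗ (x ⊕ 3)
Answer: roots = 1/2 (mult 2), 3 (mult 1)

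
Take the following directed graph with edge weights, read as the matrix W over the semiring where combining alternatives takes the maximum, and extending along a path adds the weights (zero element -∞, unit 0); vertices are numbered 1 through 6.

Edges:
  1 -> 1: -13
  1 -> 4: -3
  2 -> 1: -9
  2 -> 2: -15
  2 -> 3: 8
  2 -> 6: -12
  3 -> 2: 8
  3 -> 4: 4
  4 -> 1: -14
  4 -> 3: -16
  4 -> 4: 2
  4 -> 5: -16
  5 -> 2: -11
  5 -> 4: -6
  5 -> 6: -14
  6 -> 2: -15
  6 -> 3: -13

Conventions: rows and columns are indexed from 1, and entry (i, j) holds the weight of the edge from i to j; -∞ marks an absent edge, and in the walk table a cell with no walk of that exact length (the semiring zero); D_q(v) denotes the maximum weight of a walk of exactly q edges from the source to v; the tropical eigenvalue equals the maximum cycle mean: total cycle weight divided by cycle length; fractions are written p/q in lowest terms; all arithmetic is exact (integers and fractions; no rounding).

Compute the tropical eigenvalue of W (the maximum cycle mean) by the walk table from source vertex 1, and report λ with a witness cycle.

q=0: [0, -∞, -∞, -∞, -∞, -∞]
q=1: [-13, -∞, -∞, -3, -∞, -∞]
q=2: [-17, -∞, -19, -1, -19, -∞]
q=3: [-15, -11, -17, 1, -17, -33]
q=4: [-13, -9, -3, 3, -15, -23]
q=5: [-11, 5, -1, 5, -13, -21]
q=6: [-4, 7, 13, 7, -11, -7]
Optimal cycle mean attained by: cycle 2->3->2, total 8 + 8, length 2.
Answer: λ = 8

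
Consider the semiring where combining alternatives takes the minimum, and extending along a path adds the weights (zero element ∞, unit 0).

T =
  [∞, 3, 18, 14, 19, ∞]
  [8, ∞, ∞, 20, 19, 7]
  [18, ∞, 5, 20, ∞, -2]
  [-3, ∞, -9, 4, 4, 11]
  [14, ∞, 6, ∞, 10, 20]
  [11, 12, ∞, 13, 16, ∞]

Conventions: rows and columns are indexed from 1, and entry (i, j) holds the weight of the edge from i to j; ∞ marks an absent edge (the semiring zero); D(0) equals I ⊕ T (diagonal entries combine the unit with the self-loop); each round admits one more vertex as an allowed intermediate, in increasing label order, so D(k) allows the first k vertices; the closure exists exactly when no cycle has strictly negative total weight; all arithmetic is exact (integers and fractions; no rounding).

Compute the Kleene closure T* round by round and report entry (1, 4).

D(0):
  [0, 3, 18, 14, 19, ∞]
  [8, 0, ∞, 20, 19, 7]
  [18, ∞, 0, 20, ∞, -2]
  [-3, ∞, -9, 0, 4, 11]
  [14, ∞, 6, ∞, 0, 20]
  [11, 12, ∞, 13, 16, 0]
D(1):
  [0, 3, 18, 14, 19, ∞]
  [8, 0, 26, 20, 19, 7]
  [18, 21, 0, 20, 37, -2]
  [-3, 0, -9, 0, 4, 11]
  [14, 17, 6, 28, 0, 20]
  [11, 12, 29, 13, 16, 0]
D(2):
  [0, 3, 18, 14, 19, 10]
  [8, 0, 26, 20, 19, 7]
  [18, 21, 0, 20, 37, -2]
  [-3, 0, -9, 0, 4, 7]
  [14, 17, 6, 28, 0, 20]
  [11, 12, 29, 13, 16, 0]
D(3):
  [0, 3, 18, 14, 19, 10]
  [8, 0, 26, 20, 19, 7]
  [18, 21, 0, 20, 37, -2]
  [-3, 0, -9, 0, 4, -11]
  [14, 17, 6, 26, 0, 4]
  [11, 12, 29, 13, 16, 0]
D(4):
  [0, 3, 5, 14, 18, 3]
  [8, 0, 11, 20, 19, 7]
  [17, 20, 0, 20, 24, -2]
  [-3, 0, -9, 0, 4, -11]
  [14, 17, 6, 26, 0, 4]
  [10, 12, 4, 13, 16, 0]
D(5):
  [0, 3, 5, 14, 18, 3]
  [8, 0, 11, 20, 19, 7]
  [17, 20, 0, 20, 24, -2]
  [-3, 0, -9, 0, 4, -11]
  [14, 17, 6, 26, 0, 4]
  [10, 12, 4, 13, 16, 0]
D(6):
  [0, 3, 5, 14, 18, 3]
  [8, 0, 11, 20, 19, 7]
  [8, 10, 0, 11, 14, -2]
  [-3, 0, -9, 0, 4, -11]
  [14, 16, 6, 17, 0, 4]
  [10, 12, 4, 13, 16, 0]
Answer: T*[1][4] = 14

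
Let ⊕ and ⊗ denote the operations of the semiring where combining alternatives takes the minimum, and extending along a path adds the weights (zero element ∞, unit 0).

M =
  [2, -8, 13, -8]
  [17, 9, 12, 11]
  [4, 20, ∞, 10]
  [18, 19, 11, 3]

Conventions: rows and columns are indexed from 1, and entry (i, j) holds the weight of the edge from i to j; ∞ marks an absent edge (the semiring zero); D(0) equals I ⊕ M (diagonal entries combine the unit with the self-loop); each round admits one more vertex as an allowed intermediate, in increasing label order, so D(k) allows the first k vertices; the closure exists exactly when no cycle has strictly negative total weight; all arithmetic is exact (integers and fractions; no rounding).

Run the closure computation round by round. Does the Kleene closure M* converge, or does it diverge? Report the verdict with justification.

D(0):
  [0, -8, 13, -8]
  [17, 0, 12, 11]
  [4, 20, 0, 10]
  [18, 19, 11, 0]
D(1):
  [0, -8, 13, -8]
  [17, 0, 12, 9]
  [4, -4, 0, -4]
  [18, 10, 11, 0]
D(2):
  [0, -8, 4, -8]
  [17, 0, 12, 9]
  [4, -4, 0, -4]
  [18, 10, 11, 0]
D(3):
  [0, -8, 4, -8]
  [16, 0, 12, 8]
  [4, -4, 0, -4]
  [15, 7, 11, 0]
D(4):
  [0, -8, 3, -8]
  [16, 0, 12, 8]
  [4, -4, 0, -4]
  [15, 7, 11, 0]
Key observation: every diagonal entry stays at the unit through all rounds, so no improving cycle exists.
Answer: CONVERGES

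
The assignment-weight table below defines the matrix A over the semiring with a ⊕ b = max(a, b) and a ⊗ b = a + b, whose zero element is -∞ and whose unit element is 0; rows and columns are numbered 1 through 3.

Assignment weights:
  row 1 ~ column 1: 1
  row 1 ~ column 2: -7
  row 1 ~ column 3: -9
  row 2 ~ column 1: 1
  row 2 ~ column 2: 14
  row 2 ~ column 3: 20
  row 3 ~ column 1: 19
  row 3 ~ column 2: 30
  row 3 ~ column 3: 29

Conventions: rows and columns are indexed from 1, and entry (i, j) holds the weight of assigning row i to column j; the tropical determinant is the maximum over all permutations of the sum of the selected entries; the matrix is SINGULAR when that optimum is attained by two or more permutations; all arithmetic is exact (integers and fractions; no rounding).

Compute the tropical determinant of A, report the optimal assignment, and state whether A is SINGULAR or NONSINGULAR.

σ = (1, 2, 3): 1 + 14 + 29 = 44
σ = (1, 3, 2): 1 + 20 + 30 = 51
σ = (2, 1, 3): (-7) + 1 + 29 = 23
σ = (2, 3, 1): (-7) + 20 + 19 = 32
σ = (3, 1, 2): (-9) + 1 + 30 = 22
σ = (3, 2, 1): (-9) + 14 + 19 = 24
Optimal value attained by: σ = (1, 3, 2).
Answer: det⊕(A) = 51; verdict: NONSINGULAR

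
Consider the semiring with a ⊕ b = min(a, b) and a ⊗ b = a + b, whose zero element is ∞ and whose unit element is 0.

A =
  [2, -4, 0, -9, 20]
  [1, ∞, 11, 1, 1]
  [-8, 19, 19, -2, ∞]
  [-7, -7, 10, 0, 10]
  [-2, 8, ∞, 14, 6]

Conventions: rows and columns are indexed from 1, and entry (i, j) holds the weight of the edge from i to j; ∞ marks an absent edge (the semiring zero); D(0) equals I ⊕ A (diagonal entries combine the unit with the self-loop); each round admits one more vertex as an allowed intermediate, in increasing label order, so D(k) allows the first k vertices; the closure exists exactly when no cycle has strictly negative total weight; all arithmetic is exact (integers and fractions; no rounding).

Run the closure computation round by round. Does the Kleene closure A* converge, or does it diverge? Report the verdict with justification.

D(0):
  [0, -4, 0, -9, 20]
  [1, 0, 11, 1, 1]
  [-8, 19, 0, -2, ∞]
  [-7, -7, 10, 0, 10]
  [-2, 8, ∞, 14, 0]
Detection: at round 1, diagonal entry (2, 2) turns strictly negative.
Key observation: the cycle 2->1->2 has total weight 1 + (-4), which is strictly negative.
Answer: DIVERGES — negative cycle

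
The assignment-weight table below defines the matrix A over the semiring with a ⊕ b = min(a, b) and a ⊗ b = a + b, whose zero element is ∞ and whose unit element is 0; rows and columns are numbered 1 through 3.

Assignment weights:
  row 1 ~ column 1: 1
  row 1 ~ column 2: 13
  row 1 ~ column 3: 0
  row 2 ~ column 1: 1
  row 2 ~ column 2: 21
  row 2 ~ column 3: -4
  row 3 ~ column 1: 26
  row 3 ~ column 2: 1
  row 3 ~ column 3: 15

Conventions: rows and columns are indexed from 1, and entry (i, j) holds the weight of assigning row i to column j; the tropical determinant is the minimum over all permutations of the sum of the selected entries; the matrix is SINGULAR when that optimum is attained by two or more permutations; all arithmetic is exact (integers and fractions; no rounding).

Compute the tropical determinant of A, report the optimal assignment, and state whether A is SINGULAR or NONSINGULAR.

σ = (1, 2, 3): 1 + 21 + 15 = 37
σ = (1, 3, 2): 1 + (-4) + 1 = -2
σ = (2, 1, 3): 13 + 1 + 15 = 29
σ = (2, 3, 1): 13 + (-4) + 26 = 35
σ = (3, 1, 2): 0 + 1 + 1 = 2
σ = (3, 2, 1): 0 + 21 + 26 = 47
Optimal value attained by: σ = (1, 3, 2).
Answer: det⊕(A) = -2; verdict: NONSINGULAR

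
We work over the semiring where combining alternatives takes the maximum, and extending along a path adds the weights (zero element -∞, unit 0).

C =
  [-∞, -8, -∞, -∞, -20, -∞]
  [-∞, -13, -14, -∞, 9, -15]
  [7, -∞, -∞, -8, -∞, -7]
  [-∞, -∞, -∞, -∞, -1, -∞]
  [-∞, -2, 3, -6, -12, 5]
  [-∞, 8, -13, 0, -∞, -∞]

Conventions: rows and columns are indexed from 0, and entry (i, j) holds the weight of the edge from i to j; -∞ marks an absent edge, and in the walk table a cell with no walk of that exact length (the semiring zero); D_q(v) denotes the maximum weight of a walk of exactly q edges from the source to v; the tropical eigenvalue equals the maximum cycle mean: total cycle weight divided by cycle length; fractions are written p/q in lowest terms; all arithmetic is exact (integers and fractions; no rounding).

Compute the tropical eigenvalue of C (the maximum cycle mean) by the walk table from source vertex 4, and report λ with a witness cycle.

q=0: [-∞, -∞, -∞, -∞, 0, -∞]
q=1: [-∞, -2, 3, -6, -12, 5]
q=2: [10, 13, -8, 5, 7, -4]
q=3: [-1, 5, 10, 1, 22, 12]
q=4: [17, 20, 25, 16, 14, 27]
q=5: [32, 35, 17, 27, 29, 19]
q=6: [24, 27, 32, 23, 44, 34]
Optimal cycle mean attained by: cycle 1->4->5->1, total 9 + 5 + 8, length 3.
Answer: λ = 22/3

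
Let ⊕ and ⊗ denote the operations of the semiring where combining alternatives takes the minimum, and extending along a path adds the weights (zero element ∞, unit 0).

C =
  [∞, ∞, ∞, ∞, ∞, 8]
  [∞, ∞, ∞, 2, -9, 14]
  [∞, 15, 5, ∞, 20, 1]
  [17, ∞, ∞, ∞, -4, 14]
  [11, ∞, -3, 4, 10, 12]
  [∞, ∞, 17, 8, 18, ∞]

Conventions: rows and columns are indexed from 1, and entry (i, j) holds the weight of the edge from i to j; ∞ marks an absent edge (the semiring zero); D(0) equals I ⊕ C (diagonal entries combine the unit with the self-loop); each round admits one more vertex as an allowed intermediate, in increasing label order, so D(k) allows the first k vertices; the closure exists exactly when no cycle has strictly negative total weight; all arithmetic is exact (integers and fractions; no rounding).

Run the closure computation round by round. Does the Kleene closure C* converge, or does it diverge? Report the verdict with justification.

D(0):
  [0, ∞, ∞, ∞, ∞, 8]
  [∞, 0, ∞, 2, -9, 14]
  [∞, 15, 0, ∞, 20, 1]
  [17, ∞, ∞, 0, -4, 14]
  [11, ∞, -3, 4, 0, 12]
  [∞, ∞, 17, 8, 18, 0]
D(1):
  [0, ∞, ∞, ∞, ∞, 8]
  [∞, 0, ∞, 2, -9, 14]
  [∞, 15, 0, ∞, 20, 1]
  [17, ∞, ∞, 0, -4, 14]
  [11, ∞, -3, 4, 0, 12]
  [∞, ∞, 17, 8, 18, 0]
D(2):
  [0, ∞, ∞, ∞, ∞, 8]
  [∞, 0, ∞, 2, -9, 14]
  [∞, 15, 0, 17, 6, 1]
  [17, ∞, ∞, 0, -4, 14]
  [11, ∞, -3, 4, 0, 12]
  [∞, ∞, 17, 8, 18, 0]
D(3):
  [0, ∞, ∞, ∞, ∞, 8]
  [∞, 0, ∞, 2, -9, 14]
  [∞, 15, 0, 17, 6, 1]
  [17, ∞, ∞, 0, -4, 14]
  [11, 12, -3, 4, 0, -2]
  [∞, 32, 17, 8, 18, 0]
D(4):
  [0, ∞, ∞, ∞, ∞, 8]
  [19, 0, ∞, 2, -9, 14]
  [34, 15, 0, 17, 6, 1]
  [17, ∞, ∞, 0, -4, 14]
  [11, 12, -3, 4, 0, -2]
  [25, 32, 17, 8, 4, 0]
D(5):
  [0, ∞, ∞, ∞, ∞, 8]
  [2, 0, -12, -5, -9, -11]
  [17, 15, 0, 10, 6, 1]
  [7, 8, -7, 0, -4, -6]
  [11, 12, -3, 4, 0, -2]
  [15, 16, 1, 8, 4, 0]
D(6):
  [0, 24, 9, 16, 12, 8]
  [2, 0, -12, -5, -9, -11]
  [16, 15, 0, 9, 5, 1]
  [7, 8, -7, 0, -4, -6]
  [11, 12, -3, 4, 0, -2]
  [15, 16, 1, 8, 4, 0]
Key observation: every diagonal entry stays at the unit through all rounds, so no improving cycle exists.
Answer: CONVERGES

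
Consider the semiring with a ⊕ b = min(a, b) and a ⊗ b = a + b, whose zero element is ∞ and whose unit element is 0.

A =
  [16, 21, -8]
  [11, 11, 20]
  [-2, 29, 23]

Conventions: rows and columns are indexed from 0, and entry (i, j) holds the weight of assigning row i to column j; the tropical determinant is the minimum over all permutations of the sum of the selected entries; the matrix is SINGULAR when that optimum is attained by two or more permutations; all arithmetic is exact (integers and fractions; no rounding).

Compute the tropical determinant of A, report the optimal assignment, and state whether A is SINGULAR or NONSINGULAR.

σ = (0, 1, 2): 16 + 11 + 23 = 50
σ = (0, 2, 1): 16 + 20 + 29 = 65
σ = (1, 0, 2): 21 + 11 + 23 = 55
σ = (1, 2, 0): 21 + 20 + (-2) = 39
σ = (2, 0, 1): (-8) + 11 + 29 = 32
σ = (2, 1, 0): (-8) + 11 + (-2) = 1
Optimal value attained by: σ = (2, 1, 0).
Answer: det⊕(A) = 1; verdict: NONSINGULAR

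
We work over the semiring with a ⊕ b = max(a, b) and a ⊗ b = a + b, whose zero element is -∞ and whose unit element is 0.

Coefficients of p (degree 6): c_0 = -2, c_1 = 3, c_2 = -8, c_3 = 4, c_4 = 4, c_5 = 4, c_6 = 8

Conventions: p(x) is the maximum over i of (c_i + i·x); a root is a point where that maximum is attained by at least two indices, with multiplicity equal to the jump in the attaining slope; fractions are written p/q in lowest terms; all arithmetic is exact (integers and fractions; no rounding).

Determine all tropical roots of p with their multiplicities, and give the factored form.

hull edge (i=0, c=-2) to (i=1, c=3): slope 5, span 1
hull edge (i=1, c=3) to (i=6, c=8): slope 1, span 5
Factored form: p(x) = 8 ⊗ (x ⊕ (-5)) ⊗ (x ⊕ (-1)) ⊗ (x ⊕ (-1)) ⊗ (x ⊕ (-1)) ⊗ (x ⊕ (-1)) ⊗ (x ⊕ (-1))
Answer: roots = -5 (mult 1), -1 (mult 5)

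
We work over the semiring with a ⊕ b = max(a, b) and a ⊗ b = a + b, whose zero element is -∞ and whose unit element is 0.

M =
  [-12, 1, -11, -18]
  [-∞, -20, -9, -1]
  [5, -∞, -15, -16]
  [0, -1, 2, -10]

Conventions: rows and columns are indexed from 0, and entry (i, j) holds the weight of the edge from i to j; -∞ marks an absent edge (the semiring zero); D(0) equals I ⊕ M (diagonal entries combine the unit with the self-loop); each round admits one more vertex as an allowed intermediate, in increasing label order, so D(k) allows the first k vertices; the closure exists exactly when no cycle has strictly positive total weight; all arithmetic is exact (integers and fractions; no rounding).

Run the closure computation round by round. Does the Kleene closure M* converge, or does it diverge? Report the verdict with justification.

D(0):
  [0, 1, -11, -18]
  [-∞, 0, -9, -1]
  [5, -∞, 0, -16]
  [0, -1, 2, 0]
D(1):
  [0, 1, -11, -18]
  [-∞, 0, -9, -1]
  [5, 6, 0, -13]
  [0, 1, 2, 0]
D(2):
  [0, 1, -8, 0]
  [-∞, 0, -9, -1]
  [5, 6, 0, 5]
  [0, 1, 2, 0]
Detection: at round 3, diagonal entry (3, 3) turns strictly positive.
Key observation: the cycle 3->2->0->1->3 has total weight 2 + 5 + 1 + (-1), which is strictly positive.
Answer: DIVERGES — positive cycle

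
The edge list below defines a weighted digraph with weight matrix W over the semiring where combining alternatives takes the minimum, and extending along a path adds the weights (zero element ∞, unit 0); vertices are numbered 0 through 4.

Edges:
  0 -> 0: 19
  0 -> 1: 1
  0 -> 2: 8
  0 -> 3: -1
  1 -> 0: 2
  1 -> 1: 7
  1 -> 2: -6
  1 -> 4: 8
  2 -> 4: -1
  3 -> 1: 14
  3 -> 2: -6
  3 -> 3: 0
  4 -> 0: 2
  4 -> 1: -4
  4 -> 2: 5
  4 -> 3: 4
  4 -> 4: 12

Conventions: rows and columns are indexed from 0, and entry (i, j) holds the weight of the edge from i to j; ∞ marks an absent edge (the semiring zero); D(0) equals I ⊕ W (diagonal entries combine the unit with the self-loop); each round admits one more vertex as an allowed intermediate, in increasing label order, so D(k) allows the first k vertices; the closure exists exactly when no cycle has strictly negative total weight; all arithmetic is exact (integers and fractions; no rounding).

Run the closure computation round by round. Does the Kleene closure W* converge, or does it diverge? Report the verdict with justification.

D(0):
  [0, 1, 8, -1, ∞]
  [2, 0, -6, ∞, 8]
  [∞, ∞, 0, ∞, -1]
  [∞, 14, -6, 0, ∞]
  [2, -4, 5, 4, 0]
D(1):
  [0, 1, 8, -1, ∞]
  [2, 0, -6, 1, 8]
  [∞, ∞, 0, ∞, -1]
  [∞, 14, -6, 0, ∞]
  [2, -4, 5, 1, 0]
D(2):
  [0, 1, -5, -1, 9]
  [2, 0, -6, 1, 8]
  [∞, ∞, 0, ∞, -1]
  [16, 14, -6, 0, 22]
  [-2, -4, -10, -3, 0]
Detection: at round 3, diagonal entry (4, 4) turns strictly negative.
Key observation: the cycle 4->0->1->2->4 has total weight 2 + 1 + (-6) + (-1), which is strictly negative.
Answer: DIVERGES — negative cycle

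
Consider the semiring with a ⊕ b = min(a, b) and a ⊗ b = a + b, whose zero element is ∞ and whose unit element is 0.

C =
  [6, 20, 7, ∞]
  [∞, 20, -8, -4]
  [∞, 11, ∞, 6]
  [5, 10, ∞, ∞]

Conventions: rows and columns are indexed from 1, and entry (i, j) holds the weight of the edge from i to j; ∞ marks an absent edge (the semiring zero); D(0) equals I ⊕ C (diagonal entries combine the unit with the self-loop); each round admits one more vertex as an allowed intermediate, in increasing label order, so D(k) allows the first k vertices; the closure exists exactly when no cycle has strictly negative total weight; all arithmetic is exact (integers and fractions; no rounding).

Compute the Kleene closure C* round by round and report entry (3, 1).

D(0):
  [0, 20, 7, ∞]
  [∞, 0, -8, -4]
  [∞, 11, 0, 6]
  [5, 10, ∞, 0]
D(1):
  [0, 20, 7, ∞]
  [∞, 0, -8, -4]
  [∞, 11, 0, 6]
  [5, 10, 12, 0]
D(2):
  [0, 20, 7, 16]
  [∞, 0, -8, -4]
  [∞, 11, 0, 6]
  [5, 10, 2, 0]
D(3):
  [0, 18, 7, 13]
  [∞, 0, -8, -4]
  [∞, 11, 0, 6]
  [5, 10, 2, 0]
D(4):
  [0, 18, 7, 13]
  [1, 0, -8, -4]
  [11, 11, 0, 6]
  [5, 10, 2, 0]
Answer: C*[3][1] = 11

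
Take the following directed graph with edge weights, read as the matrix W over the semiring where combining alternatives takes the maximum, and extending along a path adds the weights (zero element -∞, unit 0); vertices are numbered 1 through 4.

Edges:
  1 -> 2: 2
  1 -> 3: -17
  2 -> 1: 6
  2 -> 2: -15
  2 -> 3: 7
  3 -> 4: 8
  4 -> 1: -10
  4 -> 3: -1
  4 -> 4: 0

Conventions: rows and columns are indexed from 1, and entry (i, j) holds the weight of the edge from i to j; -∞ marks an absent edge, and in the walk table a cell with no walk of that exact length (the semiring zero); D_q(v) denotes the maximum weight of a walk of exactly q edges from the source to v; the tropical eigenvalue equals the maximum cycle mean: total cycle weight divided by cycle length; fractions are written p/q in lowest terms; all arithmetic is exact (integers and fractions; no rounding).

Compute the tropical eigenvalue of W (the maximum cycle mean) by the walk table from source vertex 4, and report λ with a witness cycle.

q=0: [-∞, -∞, -∞, 0]
q=1: [-10, -∞, -1, 0]
q=2: [-10, -8, -1, 7]
q=3: [-2, -8, 6, 7]
q=4: [-2, 0, 6, 14]
Optimal cycle mean attained by: cycle 1->2->1, total 2 + 6, length 2.
Answer: λ = 4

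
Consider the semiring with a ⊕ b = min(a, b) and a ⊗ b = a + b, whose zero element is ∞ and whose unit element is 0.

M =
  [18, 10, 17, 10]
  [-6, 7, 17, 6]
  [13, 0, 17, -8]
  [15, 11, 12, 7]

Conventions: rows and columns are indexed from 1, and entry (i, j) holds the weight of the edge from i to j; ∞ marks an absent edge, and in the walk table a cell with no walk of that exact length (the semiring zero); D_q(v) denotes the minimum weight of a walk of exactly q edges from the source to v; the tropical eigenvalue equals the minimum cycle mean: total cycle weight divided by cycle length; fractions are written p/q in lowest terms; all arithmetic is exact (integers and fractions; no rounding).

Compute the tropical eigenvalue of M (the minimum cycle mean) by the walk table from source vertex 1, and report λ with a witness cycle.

q=0: [0, ∞, ∞, ∞]
q=1: [18, 10, 17, 10]
q=2: [4, 17, 22, 9]
q=3: [11, 14, 21, 14]
q=4: [8, 21, 26, 13]
Optimal cycle mean attained by: cycle 1->2->1, total 10 + (-6), length 2.
Answer: λ = 2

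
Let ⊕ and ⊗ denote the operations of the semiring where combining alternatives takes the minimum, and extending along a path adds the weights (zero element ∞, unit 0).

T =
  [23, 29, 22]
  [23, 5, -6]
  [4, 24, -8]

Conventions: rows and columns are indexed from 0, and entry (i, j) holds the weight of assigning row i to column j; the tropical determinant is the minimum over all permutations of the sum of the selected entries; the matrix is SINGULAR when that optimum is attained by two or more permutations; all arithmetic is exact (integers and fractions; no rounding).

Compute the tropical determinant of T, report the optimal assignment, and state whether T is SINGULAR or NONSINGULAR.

σ = (0, 1, 2): 23 + 5 + (-8) = 20
σ = (0, 2, 1): 23 + (-6) + 24 = 41
σ = (1, 0, 2): 29 + 23 + (-8) = 44
σ = (1, 2, 0): 29 + (-6) + 4 = 27
σ = (2, 0, 1): 22 + 23 + 24 = 69
σ = (2, 1, 0): 22 + 5 + 4 = 31
Optimal value attained by: σ = (0, 1, 2).
Answer: det⊕(T) = 20; verdict: NONSINGULAR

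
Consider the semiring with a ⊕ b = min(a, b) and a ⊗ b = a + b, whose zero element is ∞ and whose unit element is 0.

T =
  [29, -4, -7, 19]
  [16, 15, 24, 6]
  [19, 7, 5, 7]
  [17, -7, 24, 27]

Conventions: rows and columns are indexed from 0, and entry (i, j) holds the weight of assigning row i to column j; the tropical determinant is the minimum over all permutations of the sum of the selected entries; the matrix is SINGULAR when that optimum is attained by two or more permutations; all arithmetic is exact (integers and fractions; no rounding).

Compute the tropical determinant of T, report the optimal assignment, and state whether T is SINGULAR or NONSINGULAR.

σ = (0, 1, 2, 3): 29 + 15 + 5 + 27 = 76
σ = (0, 1, 3, 2): 29 + 15 + 7 + 24 = 75
σ = (0, 2, 1, 3): 29 + 24 + 7 + 27 = 87
σ = (0, 2, 3, 1): 29 + 24 + 7 + (-7) = 53
σ = (0, 3, 1, 2): 29 + 6 + 7 + 24 = 66
σ = (0, 3, 2, 1): 29 + 6 + 5 + (-7) = 33
σ = (1, 0, 2, 3): (-4) + 16 + 5 + 27 = 44
σ = (1, 0, 3, 2): (-4) + 16 + 7 + 24 = 43
σ = (1, 2, 0, 3): (-4) + 24 + 19 + 27 = 66
σ = (1, 2, 3, 0): (-4) + 24 + 7 + 17 = 44
σ = (1, 3, 0, 2): (-4) + 6 + 19 + 24 = 45
σ = (1, 3, 2, 0): (-4) + 6 + 5 + 17 = 24
σ = (2, 0, 1, 3): (-7) + 16 + 7 + 27 = 43
σ = (2, 0, 3, 1): (-7) + 16 + 7 + (-7) = 9
σ = (2, 1, 0, 3): (-7) + 15 + 19 + 27 = 54
σ = (2, 1, 3, 0): (-7) + 15 + 7 + 17 = 32
σ = (2, 3, 0, 1): (-7) + 6 + 19 + (-7) = 11
σ = (2, 3, 1, 0): (-7) + 6 + 7 + 17 = 23
σ = (3, 0, 1, 2): 19 + 16 + 7 + 24 = 66
σ = (3, 0, 2, 1): 19 + 16 + 5 + (-7) = 33
σ = (3, 1, 0, 2): 19 + 15 + 19 + 24 = 77
σ = (3, 1, 2, 0): 19 + 15 + 5 + 17 = 56
σ = (3, 2, 0, 1): 19 + 24 + 19 + (-7) = 55
σ = (3, 2, 1, 0): 19 + 24 + 7 + 17 = 67
Optimal value attained by: σ = (2, 0, 3, 1).
Answer: det⊕(T) = 9; verdict: NONSINGULAR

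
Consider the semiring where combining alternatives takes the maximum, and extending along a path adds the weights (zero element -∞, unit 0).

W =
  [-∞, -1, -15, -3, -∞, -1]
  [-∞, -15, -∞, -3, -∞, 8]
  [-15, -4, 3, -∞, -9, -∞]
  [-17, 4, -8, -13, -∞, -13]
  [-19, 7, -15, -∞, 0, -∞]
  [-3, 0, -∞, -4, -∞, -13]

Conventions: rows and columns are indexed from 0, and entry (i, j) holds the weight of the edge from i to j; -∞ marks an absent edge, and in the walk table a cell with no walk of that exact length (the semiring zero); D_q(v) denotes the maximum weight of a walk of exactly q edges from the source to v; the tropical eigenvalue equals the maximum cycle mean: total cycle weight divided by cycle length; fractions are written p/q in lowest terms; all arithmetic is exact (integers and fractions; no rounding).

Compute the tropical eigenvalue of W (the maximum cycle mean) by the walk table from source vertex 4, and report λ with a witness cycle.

q=0: [-∞, -∞, -∞, -∞, 0, -∞]
q=1: [-19, 7, -15, -∞, 0, -∞]
q=2: [-19, 7, -12, 4, 0, 15]
q=3: [12, 15, -4, 11, 0, 15]
q=4: [12, 15, 3, 12, 0, 23]
q=5: [20, 23, 6, 19, 0, 23]
q=6: [20, 23, 11, 20, 0, 31]
Optimal cycle mean attained by: cycle 1->5->1, total 8 + 0, length 2.
Answer: λ = 4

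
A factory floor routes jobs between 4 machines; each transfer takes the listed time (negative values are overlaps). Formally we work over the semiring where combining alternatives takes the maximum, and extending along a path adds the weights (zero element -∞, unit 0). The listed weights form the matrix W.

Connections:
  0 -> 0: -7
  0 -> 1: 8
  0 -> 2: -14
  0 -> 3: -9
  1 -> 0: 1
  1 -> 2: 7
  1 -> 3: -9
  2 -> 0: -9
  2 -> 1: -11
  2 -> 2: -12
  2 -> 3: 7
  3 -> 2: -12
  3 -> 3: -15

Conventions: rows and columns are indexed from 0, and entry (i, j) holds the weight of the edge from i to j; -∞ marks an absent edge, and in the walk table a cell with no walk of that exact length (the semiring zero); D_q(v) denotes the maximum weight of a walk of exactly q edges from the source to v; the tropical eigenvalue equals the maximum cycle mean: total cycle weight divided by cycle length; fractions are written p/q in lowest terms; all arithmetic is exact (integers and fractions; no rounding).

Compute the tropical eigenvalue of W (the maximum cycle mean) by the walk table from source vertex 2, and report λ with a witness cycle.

q=0: [-∞, -∞, 0, -∞]
q=1: [-9, -11, -12, 7]
q=2: [-10, -1, -4, -5]
q=3: [0, -2, 6, 3]
q=4: [-1, 8, 5, 13]
Optimal cycle mean attained by: cycle 0->1->0, total 8 + 1, length 2.
Answer: λ = 9/2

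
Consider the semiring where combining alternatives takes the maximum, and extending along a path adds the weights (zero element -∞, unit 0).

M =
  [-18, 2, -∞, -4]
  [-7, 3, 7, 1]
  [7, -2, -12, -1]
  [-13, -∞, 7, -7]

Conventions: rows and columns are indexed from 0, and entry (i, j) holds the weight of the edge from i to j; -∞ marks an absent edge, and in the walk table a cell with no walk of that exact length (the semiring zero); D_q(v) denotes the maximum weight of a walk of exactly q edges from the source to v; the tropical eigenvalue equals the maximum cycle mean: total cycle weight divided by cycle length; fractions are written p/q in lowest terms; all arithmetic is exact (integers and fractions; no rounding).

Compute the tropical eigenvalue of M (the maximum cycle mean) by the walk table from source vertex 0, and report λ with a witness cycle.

q=0: [0, -∞, -∞, -∞]
q=1: [-18, 2, -∞, -4]
q=2: [-5, 5, 9, 3]
q=3: [16, 8, 12, 8]
q=4: [19, 18, 15, 12]
Optimal cycle mean attained by: cycle 0->1->2->0, total 2 + 7 + 7, length 3.
Answer: λ = 16/3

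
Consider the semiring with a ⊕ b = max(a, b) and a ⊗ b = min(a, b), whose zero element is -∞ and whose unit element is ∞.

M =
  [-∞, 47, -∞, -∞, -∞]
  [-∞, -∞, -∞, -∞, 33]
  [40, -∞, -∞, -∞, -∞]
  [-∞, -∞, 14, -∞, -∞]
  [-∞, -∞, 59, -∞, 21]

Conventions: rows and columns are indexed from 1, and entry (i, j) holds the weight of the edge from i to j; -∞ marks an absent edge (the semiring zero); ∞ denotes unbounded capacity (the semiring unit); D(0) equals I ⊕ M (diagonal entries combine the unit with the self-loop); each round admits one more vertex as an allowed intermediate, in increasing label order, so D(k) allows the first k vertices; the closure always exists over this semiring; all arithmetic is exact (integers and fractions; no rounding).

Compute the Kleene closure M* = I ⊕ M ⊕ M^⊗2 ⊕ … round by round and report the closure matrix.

D(0):
  [∞, 47, -∞, -∞, -∞]
  [-∞, ∞, -∞, -∞, 33]
  [40, -∞, ∞, -∞, -∞]
  [-∞, -∞, 14, ∞, -∞]
  [-∞, -∞, 59, -∞, ∞]
D(1):
  [∞, 47, -∞, -∞, -∞]
  [-∞, ∞, -∞, -∞, 33]
  [40, 40, ∞, -∞, -∞]
  [-∞, -∞, 14, ∞, -∞]
  [-∞, -∞, 59, -∞, ∞]
D(2):
  [∞, 47, -∞, -∞, 33]
  [-∞, ∞, -∞, -∞, 33]
  [40, 40, ∞, -∞, 33]
  [-∞, -∞, 14, ∞, -∞]
  [-∞, -∞, 59, -∞, ∞]
D(3):
  [∞, 47, -∞, -∞, 33]
  [-∞, ∞, -∞, -∞, 33]
  [40, 40, ∞, -∞, 33]
  [14, 14, 14, ∞, 14]
  [40, 40, 59, -∞, ∞]
D(4):
  [∞, 47, -∞, -∞, 33]
  [-∞, ∞, -∞, -∞, 33]
  [40, 40, ∞, -∞, 33]
  [14, 14, 14, ∞, 14]
  [40, 40, 59, -∞, ∞]
D(5):
  [∞, 47, 33, -∞, 33]
  [33, ∞, 33, -∞, 33]
  [40, 40, ∞, -∞, 33]
  [14, 14, 14, ∞, 14]
  [40, 40, 59, -∞, ∞]
Answer: M* = [[∞, 47, 33, -∞, 33], [33, ∞, 33, -∞, 33], [40, 40, ∞, -∞, 33], [14, 14, 14, ∞, 14], [40, 40, 59, -∞, ∞]]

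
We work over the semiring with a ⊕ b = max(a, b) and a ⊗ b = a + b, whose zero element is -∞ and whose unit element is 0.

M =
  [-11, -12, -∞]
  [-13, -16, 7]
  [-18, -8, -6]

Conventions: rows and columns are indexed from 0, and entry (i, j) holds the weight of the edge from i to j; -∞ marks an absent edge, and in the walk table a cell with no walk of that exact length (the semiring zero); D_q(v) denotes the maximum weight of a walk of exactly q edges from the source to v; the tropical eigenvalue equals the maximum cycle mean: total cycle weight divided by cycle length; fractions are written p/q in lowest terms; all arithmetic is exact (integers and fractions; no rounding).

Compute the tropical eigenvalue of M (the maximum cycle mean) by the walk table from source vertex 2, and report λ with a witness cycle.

q=0: [-∞, -∞, 0]
q=1: [-18, -8, -6]
q=2: [-21, -14, -1]
q=3: [-19, -9, -7]
Optimal cycle mean attained by: cycle 1->2->1, total 7 + (-8), length 2.
Answer: λ = -1/2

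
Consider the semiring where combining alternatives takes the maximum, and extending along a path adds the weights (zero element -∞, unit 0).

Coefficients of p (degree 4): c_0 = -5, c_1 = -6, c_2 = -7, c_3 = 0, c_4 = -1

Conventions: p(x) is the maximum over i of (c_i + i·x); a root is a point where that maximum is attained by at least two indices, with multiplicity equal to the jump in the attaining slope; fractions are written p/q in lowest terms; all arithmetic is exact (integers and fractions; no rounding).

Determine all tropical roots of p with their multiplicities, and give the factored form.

hull edge (i=0, c=-5) to (i=3, c=0): slope 5/3, span 3
hull edge (i=3, c=0) to (i=4, c=-1): slope -1, span 1
Factored form: p(x) = -1 ⊗ (x ⊕ (-5/3)) ⊗ (x ⊕ (-5/3)) ⊗ (x ⊕ (-5/3)) ⊗ (x ⊕ 1)
Answer: roots = -5/3 (mult 3), 1 (mult 1)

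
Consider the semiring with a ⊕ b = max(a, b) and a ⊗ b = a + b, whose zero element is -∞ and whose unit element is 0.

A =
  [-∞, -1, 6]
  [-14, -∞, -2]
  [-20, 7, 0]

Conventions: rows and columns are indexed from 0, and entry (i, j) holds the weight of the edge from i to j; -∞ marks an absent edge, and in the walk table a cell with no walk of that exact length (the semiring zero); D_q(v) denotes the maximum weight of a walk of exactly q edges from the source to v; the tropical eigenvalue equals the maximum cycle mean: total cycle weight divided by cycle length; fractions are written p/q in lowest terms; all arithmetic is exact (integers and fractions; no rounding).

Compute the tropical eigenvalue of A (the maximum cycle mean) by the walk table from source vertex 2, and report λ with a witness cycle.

q=0: [-∞, -∞, 0]
q=1: [-20, 7, 0]
q=2: [-7, 7, 5]
q=3: [-7, 12, 5]
Optimal cycle mean attained by: cycle 1->2->1, total (-2) + 7, length 2.
Answer: λ = 5/2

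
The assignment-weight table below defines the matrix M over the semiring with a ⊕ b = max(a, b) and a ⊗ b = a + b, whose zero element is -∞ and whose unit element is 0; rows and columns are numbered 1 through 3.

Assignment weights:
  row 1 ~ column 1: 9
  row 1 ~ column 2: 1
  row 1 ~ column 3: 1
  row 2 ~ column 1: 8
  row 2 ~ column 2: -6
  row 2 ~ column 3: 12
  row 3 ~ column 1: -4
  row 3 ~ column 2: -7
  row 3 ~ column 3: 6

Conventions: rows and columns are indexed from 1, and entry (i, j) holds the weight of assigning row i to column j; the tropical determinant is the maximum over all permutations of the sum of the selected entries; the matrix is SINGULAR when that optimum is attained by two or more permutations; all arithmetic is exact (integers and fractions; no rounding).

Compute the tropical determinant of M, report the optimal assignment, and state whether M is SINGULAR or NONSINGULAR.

σ = (1, 2, 3): 9 + (-6) + 6 = 9
σ = (1, 3, 2): 9 + 12 + (-7) = 14
σ = (2, 1, 3): 1 + 8 + 6 = 15
σ = (2, 3, 1): 1 + 12 + (-4) = 9
σ = (3, 1, 2): 1 + 8 + (-7) = 2
σ = (3, 2, 1): 1 + (-6) + (-4) = -9
Optimal value attained by: σ = (2, 1, 3).
Answer: det⊕(M) = 15; verdict: NONSINGULAR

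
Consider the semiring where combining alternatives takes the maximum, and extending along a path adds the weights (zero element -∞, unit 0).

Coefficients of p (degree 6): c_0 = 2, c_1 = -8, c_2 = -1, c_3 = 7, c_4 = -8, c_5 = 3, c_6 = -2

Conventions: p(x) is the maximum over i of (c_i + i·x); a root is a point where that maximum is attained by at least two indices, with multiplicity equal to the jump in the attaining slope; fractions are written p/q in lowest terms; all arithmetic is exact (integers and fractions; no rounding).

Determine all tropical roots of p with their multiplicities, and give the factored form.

hull edge (i=0, c=2) to (i=3, c=7): slope 5/3, span 3
hull edge (i=3, c=7) to (i=5, c=3): slope -2, span 2
hull edge (i=5, c=3) to (i=6, c=-2): slope -5, span 1
Factored form: p(x) = -2 ⊗ (x ⊕ (-5/3)) ⊗ (x ⊕ (-5/3)) ⊗ (x ⊕ (-5/3)) ⊗ (x ⊕ 2) ⊗ (x ⊕ 2) ⊗ (x ⊕ 5)
Answer: roots = -5/3 (mult 3), 2 (mult 2), 5 (mult 1)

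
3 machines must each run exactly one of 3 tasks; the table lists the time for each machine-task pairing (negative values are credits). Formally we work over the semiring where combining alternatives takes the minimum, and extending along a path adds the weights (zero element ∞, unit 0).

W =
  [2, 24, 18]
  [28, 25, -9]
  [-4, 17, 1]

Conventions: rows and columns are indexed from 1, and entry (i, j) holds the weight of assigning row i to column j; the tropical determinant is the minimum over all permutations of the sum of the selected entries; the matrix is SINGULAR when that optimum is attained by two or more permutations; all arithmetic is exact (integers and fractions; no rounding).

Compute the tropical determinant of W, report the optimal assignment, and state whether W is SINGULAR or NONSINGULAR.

σ = (1, 2, 3): 2 + 25 + 1 = 28
σ = (1, 3, 2): 2 + (-9) + 17 = 10
σ = (2, 1, 3): 24 + 28 + 1 = 53
σ = (2, 3, 1): 24 + (-9) + (-4) = 11
σ = (3, 1, 2): 18 + 28 + 17 = 63
σ = (3, 2, 1): 18 + 25 + (-4) = 39
Optimal value attained by: σ = (1, 3, 2).
Answer: det⊕(W) = 10; verdict: NONSINGULAR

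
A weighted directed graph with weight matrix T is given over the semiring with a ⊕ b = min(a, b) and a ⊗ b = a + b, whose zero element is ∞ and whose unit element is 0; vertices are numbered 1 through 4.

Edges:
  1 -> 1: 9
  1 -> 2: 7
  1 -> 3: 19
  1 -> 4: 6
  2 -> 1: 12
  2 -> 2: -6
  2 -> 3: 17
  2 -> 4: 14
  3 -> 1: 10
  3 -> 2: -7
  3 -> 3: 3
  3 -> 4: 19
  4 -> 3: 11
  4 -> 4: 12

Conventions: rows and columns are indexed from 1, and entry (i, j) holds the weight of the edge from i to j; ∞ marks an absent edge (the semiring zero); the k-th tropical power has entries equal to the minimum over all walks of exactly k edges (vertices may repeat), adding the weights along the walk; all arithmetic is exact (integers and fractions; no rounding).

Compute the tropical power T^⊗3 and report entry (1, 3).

T^⊗2:
  [18, 1, 17, 15]
  [6, -12, 11, 8]
  [5, -13, 6, 7]
  [21, 4, 14, 24]
T^⊗3:
  [13, -5, 18, 15]
  [0, -18, 5, 2]
  [-1, -19, 4, 1]
  [16, -2, 17, 18]
Key observation: the optimum is the walk 1->2->2->3, with weight 7 + (-6) + 17 = 18.
Optimal value attained by: walk 1->2->2->3.
Answer: (T^⊗3)[1][3] = 18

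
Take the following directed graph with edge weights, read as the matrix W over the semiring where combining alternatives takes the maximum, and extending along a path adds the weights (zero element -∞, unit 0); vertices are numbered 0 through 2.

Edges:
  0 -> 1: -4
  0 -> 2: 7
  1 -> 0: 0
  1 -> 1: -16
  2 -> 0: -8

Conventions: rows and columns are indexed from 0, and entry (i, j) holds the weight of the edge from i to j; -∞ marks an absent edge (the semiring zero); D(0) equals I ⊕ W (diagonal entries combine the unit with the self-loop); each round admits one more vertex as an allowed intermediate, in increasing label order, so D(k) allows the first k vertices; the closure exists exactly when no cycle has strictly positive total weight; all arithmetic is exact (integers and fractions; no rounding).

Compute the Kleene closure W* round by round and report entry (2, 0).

D(0):
  [0, -4, 7]
  [0, 0, -∞]
  [-8, -∞, 0]
D(1):
  [0, -4, 7]
  [0, 0, 7]
  [-8, -12, 0]
D(2):
  [0, -4, 7]
  [0, 0, 7]
  [-8, -12, 0]
D(3):
  [0, -4, 7]
  [0, 0, 7]
  [-8, -12, 0]
Answer: W*[2][0] = -8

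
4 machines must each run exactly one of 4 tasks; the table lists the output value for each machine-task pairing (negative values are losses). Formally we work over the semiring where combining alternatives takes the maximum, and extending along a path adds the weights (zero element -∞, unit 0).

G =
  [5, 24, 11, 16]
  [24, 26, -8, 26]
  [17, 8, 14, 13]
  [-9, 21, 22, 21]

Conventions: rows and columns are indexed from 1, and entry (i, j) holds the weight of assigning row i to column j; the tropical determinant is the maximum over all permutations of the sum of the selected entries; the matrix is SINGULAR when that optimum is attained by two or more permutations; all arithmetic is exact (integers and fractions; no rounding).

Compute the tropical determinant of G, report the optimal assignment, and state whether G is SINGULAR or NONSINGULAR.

σ = (1, 2, 3, 4): 5 + 26 + 14 + 21 = 66
σ = (1, 2, 4, 3): 5 + 26 + 13 + 22 = 66
σ = (1, 3, 2, 4): 5 + (-8) + 8 + 21 = 26
σ = (1, 3, 4, 2): 5 + (-8) + 13 + 21 = 31
σ = (1, 4, 2, 3): 5 + 26 + 8 + 22 = 61
σ = (1, 4, 3, 2): 5 + 26 + 14 + 21 = 66
σ = (2, 1, 3, 4): 24 + 24 + 14 + 21 = 83
σ = (2, 1, 4, 3): 24 + 24 + 13 + 22 = 83
σ = (2, 3, 1, 4): 24 + (-8) + 17 + 21 = 54
σ = (2, 3, 4, 1): 24 + (-8) + 13 + (-9) = 20
σ = (2, 4, 1, 3): 24 + 26 + 17 + 22 = 89
σ = (2, 4, 3, 1): 24 + 26 + 14 + (-9) = 55
σ = (3, 1, 2, 4): 11 + 24 + 8 + 21 = 64
σ = (3, 1, 4, 2): 11 + 24 + 13 + 21 = 69
σ = (3, 2, 1, 4): 11 + 26 + 17 + 21 = 75
σ = (3, 2, 4, 1): 11 + 26 + 13 + (-9) = 41
σ = (3, 4, 1, 2): 11 + 26 + 17 + 21 = 75
σ = (3, 4, 2, 1): 11 + 26 + 8 + (-9) = 36
σ = (4, 1, 2, 3): 16 + 24 + 8 + 22 = 70
σ = (4, 1, 3, 2): 16 + 24 + 14 + 21 = 75
σ = (4, 2, 1, 3): 16 + 26 + 17 + 22 = 81
σ = (4, 2, 3, 1): 16 + 26 + 14 + (-9) = 47
σ = (4, 3, 1, 2): 16 + (-8) + 17 + 21 = 46
σ = (4, 3, 2, 1): 16 + (-8) + 8 + (-9) = 7
Optimal value attained by: σ = (2, 4, 1, 3).
Answer: det⊕(G) = 89; verdict: NONSINGULAR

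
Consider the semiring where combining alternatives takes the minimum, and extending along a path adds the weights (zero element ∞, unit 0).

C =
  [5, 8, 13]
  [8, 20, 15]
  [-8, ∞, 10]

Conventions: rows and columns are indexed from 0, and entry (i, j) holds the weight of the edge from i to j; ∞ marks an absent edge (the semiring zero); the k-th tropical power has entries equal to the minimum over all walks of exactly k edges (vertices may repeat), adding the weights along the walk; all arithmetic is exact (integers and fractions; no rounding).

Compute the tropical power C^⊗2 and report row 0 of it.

C^⊗2:
  [5, 13, 18]
  [7, 16, 21]
  [-3, 0, 5]
Answer: row 0 of C^⊗2 = [5, 13, 18]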